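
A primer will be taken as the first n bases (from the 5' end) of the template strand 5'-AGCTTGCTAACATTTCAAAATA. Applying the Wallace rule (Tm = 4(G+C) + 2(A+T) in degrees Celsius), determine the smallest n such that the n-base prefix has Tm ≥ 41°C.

First 15 bases: AGCTTGCTAACATTT → Tm = 40°C (< 41°C)
First 16 bases: AGCTTGCTAACATTTC → Tm = 44°C (≥ 41°C)
Since every base adds ≥2°C, Tm only increases with n, so the threshold is first crossed at n = 16.

n = 16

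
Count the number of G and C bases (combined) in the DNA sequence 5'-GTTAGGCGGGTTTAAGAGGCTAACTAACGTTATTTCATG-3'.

16

Counting bases: A=10, T=13, C=5, G=11
G+C = 11 + 5 = 16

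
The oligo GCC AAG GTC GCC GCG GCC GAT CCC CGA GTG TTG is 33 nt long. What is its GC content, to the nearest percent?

Counting bases: A=4, G=12, C=12, T=5
G+C = 12 + 12 = 24 out of 33 bases
%GC = 24/33 × 100 = 72.73% ≈ 73%

73%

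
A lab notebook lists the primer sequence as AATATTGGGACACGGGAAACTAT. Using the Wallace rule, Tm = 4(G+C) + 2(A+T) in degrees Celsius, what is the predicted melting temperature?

Scanning the sequence gives A=9, G=6, C=3, T=5.
AT pairs contribute 14, GC pairs contribute 9.
Tm = 2×14 + 4×9 = 64°C

64°C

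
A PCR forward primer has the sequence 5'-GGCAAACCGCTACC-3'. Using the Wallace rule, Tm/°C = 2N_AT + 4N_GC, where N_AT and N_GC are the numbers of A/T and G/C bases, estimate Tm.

A=4, C=6, T=1, G=3
A+T = 5, G+C = 9
Tm = 2(5) + 4(9) = 10 + 36 = 46°C

46°C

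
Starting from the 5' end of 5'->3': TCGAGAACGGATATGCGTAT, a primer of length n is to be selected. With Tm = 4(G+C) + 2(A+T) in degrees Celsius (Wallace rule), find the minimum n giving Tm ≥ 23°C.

n = 8

First 7 bases: TCGAGAA → Tm = 20°C (< 23°C)
First 8 bases: TCGAGAAC → Tm = 24°C (≥ 23°C)
Since every base adds ≥2°C, Tm only increases with n, so the threshold is first crossed at n = 8.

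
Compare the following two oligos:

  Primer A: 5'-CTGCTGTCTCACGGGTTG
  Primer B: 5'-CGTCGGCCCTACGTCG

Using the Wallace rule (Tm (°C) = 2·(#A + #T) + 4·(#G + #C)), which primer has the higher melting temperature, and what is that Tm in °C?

Primer A, 58°C

Primer A: A+T=7, G+C=11 → Tm = 2(7)+4(11) = 58°C
Primer B: A+T=4, G+C=12 → Tm = 2(4)+4(12) = 56°C
58°C vs 56°C → primer A is higher.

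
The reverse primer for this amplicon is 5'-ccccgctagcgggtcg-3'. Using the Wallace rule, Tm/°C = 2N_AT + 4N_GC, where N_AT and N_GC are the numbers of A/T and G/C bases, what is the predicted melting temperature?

58°C

Counting bases: A=1, C=7, T=2, G=6
AT pairs contribute 3, GC pairs contribute 13.
Tm = 2×3 + 4×13 = 58°C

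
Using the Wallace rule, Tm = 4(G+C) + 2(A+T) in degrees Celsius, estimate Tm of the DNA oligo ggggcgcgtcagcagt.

56°C

Base counts: G=8, C=4, T=2, A=2
AT pairs contribute 4, GC pairs contribute 12.
Tm = 2×4 + 4×12 = 56°C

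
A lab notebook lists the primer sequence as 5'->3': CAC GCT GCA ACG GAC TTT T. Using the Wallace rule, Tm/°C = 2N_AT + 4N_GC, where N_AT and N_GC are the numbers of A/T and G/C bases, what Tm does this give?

58°C

Scanning the sequence gives G=4, C=6, A=4, T=5.
So N_AT = 9 and N_GC = 10.
Tm = 2(9) + 4(10) = 18 + 40 = 58°C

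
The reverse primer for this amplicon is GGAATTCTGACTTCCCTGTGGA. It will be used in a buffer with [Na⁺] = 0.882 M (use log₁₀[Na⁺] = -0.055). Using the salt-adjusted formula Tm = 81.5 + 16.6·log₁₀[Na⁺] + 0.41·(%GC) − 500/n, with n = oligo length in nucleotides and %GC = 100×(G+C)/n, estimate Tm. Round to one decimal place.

Length n = 22. G=6, A=4, C=5, T=7
G+C = 11, so %GC = 11/22 × 100 = 50%
Salt term: 16.6 × (-0.055) = -0.913
GC term: 0.41 × 50 = 20.5; length term: −500/22 = −22.727
Tm = 81.5 + (-0.913) + 20.5 − 22.727 = 78.36 → 78.4°C

78.4°C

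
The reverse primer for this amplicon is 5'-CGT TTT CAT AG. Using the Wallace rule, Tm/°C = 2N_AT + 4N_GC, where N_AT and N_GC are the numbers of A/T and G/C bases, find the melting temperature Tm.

30°C

Counting bases: A=2, C=2, T=5, G=2
A+T = 7, G+C = 4
Tm = 4·4 + 2·7 = 16 + 14 = 30°C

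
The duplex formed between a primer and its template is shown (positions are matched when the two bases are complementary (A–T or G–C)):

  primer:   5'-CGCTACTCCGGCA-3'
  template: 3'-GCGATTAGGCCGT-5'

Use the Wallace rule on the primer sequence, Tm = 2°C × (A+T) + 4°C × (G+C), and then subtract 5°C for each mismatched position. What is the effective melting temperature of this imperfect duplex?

Primer base counts: A=2, T=2, G=3, C=6 → A+T=4, G+C=9
Perfect-match Tm = 2(4) + 4(9) = 8 + 36 = 44°C
Mismatches (positions where the bases are not complementary): 1 (at position 6)
Effective Tm = 44 − 1×5 = 44 − 5 = 39°C

39°C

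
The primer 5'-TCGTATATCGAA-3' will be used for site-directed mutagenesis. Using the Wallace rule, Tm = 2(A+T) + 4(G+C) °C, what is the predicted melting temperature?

32°C

Base counts: C=2, G=2, A=4, T=4
A+T = 8, G+C = 4
Tm = 2(8) + 4(4) = 16 + 16 = 32°C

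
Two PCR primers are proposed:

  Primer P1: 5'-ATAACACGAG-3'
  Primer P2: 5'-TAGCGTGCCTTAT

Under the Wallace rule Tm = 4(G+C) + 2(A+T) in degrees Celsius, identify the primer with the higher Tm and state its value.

Primer P2, 38°C

Primer P1: A+T=6, G+C=4 → Tm = 2(6)+4(4) = 28°C
Primer P2: A+T=7, G+C=6 → Tm = 2(7)+4(6) = 38°C
28°C vs 38°C → primer P2 is higher.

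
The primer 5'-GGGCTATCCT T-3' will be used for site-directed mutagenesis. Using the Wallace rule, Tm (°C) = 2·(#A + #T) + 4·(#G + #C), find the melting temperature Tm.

34°C

Counting bases: T=4, G=3, C=3, A=1
A+T = 5, G+C = 6
Tm = 2(5) + 4(6) = 10 + 24 = 34°C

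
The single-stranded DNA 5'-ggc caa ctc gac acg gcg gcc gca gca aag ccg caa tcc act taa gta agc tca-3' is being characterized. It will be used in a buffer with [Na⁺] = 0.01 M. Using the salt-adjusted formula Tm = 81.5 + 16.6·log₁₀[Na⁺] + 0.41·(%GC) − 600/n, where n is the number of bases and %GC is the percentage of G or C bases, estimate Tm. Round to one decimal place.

61.5°C

Length n = 54. Counting bases: A=16, G=13, C=19, T=6
G+C = 32, so %GC = 32/54 × 100 = 59.259%
Salt term: 16.6 × (-2) = -33.2
GC term: 0.41 × 59.259 = 24.296; length term: −600/54 = −11.111
Tm = 81.5 + (-33.2) + 24.296 − 11.111 = 61.485 → 61.5°C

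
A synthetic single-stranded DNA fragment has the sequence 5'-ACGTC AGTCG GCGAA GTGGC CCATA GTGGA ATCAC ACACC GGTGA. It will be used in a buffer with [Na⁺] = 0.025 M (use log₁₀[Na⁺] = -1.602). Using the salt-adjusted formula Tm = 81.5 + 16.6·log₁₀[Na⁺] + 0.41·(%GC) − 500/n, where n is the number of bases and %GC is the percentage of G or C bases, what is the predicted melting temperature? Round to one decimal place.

67.5°C

Length n = 45. Counting bases: A=12, C=12, G=14, T=7
G+C = 26, so %GC = 26/45 × 100 = 57.778%
Salt term: 16.6 × (-1.602) = -26.593
GC term: 0.41 × 57.778 = 23.689; length term: −500/45 = −11.111
Tm = 81.5 + (-26.593) + 23.689 − 11.111 = 67.485 → 67.5°C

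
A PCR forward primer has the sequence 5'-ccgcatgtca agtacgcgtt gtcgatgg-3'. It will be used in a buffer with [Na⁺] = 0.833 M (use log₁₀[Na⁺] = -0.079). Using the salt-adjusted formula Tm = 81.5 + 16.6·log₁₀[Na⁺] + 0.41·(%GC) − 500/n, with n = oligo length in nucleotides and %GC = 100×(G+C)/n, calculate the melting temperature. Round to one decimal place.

85.8°C

Length n = 28. A=5, C=7, G=9, T=7
G+C = 16, so %GC = 16/28 × 100 = 57.143%
Salt term: 16.6 × (-0.079) = -1.311
GC term: 0.41 × 57.143 = 23.429; length term: −500/28 = −17.857
Tm = 81.5 + (-1.311) + 23.429 − 17.857 = 85.761 → 85.8°C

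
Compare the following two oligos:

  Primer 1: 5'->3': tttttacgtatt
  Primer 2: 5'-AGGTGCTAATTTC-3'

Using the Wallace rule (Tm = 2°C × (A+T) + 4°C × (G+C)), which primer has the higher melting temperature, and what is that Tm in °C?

Primer 1: A+T=10, G+C=2 → Tm = 2(10)+4(2) = 28°C
Primer 2: A+T=8, G+C=5 → Tm = 2(8)+4(5) = 36°C
28°C vs 36°C → primer 2 is higher.

Primer 2, 36°C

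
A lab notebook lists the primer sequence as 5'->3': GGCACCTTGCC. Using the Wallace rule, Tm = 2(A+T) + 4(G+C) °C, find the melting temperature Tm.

A=1, T=2, C=5, G=3
So N_AT = 3 and N_GC = 8.
Tm = 4·8 + 2·3 = 32 + 6 = 38°C

38°C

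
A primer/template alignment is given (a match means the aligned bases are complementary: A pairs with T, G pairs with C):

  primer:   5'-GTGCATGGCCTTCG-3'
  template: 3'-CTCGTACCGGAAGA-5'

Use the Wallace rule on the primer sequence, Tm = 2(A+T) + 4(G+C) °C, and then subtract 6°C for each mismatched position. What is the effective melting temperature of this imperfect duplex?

Primer base counts: A=1, T=4, G=5, C=4 → A+T=5, G+C=9
Perfect-match Tm = 2(5) + 4(9) = 10 + 36 = 46°C
Mismatches (positions where the bases are not complementary): 2 (at positions 2, 14)
Effective Tm = 46 − 2×6 = 46 − 12 = 34°C

34°C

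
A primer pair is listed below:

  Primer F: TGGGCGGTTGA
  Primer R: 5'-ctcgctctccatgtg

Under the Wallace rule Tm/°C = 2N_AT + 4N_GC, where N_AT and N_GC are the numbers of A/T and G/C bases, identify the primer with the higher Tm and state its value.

Primer R, 48°C

Primer F: A+T=4, G+C=7 → Tm = 2(4)+4(7) = 36°C
Primer R: A+T=6, G+C=9 → Tm = 2(6)+4(9) = 48°C
36°C vs 48°C → primer R is higher.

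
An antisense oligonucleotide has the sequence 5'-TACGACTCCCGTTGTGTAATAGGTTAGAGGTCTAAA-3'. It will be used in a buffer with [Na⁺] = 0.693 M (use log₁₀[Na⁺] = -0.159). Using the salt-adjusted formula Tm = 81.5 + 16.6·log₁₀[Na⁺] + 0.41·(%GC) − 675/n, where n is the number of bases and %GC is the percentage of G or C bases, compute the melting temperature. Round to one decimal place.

77.2°C

Length n = 36. Counting bases: A=10, G=9, T=11, C=6
G+C = 15, so %GC = 15/36 × 100 = 41.667%
Salt term: 16.6 × (-0.159) = -2.639
GC term: 0.41 × 41.667 = 17.083; length term: −675/36 = −18.75
Tm = 81.5 + (-2.639) + 17.083 − 18.75 = 77.194 → 77.2°C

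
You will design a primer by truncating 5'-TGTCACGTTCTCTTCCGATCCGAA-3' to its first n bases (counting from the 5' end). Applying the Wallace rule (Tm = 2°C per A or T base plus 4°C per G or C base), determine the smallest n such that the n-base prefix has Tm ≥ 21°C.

First 6 bases: TGTCAC → Tm = 18°C (< 21°C)
First 7 bases: TGTCACG → Tm = 22°C (≥ 21°C)
Since every base adds ≥2°C, Tm only increases with n, so the threshold is first crossed at n = 7.

n = 7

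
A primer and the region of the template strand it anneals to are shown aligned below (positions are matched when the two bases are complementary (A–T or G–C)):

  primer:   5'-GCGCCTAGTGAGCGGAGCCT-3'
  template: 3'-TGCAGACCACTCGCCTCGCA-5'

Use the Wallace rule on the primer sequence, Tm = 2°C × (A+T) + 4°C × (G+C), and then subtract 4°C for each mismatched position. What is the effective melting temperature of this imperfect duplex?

52°C

Primer base counts: A=3, T=3, G=8, C=6 → A+T=6, G+C=14
Perfect-match Tm = 2(6) + 4(14) = 12 + 56 = 68°C
Mismatches (positions where the bases are not complementary): 4 (at positions 1, 4, 7, 19)
Effective Tm = 68 − 4×4 = 68 − 16 = 52°C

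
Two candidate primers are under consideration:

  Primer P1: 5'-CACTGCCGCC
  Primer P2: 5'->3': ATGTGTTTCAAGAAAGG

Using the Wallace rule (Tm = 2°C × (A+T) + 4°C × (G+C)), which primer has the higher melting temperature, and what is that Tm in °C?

Primer P2, 46°C

Primer P1: A+T=2, G+C=8 → Tm = 2(2)+4(8) = 36°C
Primer P2: A+T=11, G+C=6 → Tm = 2(11)+4(6) = 46°C
36°C vs 46°C → primer P2 is higher.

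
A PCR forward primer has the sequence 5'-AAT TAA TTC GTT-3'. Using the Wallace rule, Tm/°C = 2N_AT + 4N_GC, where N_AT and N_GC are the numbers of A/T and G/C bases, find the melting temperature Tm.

28°C

Counting bases: A=4, G=1, C=1, T=6
A+T = 10, G+C = 2
Tm = 2(10) + 4(2) = 20 + 8 = 28°C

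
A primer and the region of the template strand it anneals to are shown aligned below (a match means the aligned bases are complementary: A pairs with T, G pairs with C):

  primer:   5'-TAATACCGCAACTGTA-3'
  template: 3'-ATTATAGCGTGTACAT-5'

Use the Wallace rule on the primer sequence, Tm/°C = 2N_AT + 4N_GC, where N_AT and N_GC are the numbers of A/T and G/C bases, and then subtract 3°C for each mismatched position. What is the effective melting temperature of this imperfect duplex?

Primer base counts: A=6, T=4, G=2, C=4 → A+T=10, G+C=6
Perfect-match Tm = 2(10) + 4(6) = 20 + 24 = 44°C
Mismatches (positions where the bases are not complementary): 3 (at positions 6, 11, 12)
Effective Tm = 44 − 3×3 = 44 − 9 = 35°C

35°C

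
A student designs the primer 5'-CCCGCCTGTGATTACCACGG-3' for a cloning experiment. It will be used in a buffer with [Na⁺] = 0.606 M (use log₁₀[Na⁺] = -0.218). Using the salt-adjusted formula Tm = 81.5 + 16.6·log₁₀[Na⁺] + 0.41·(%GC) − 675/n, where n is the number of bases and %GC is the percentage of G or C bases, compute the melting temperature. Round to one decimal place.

Length n = 20. Scanning the sequence gives C=8, G=5, A=3, T=4.
G+C = 13, so %GC = 13/20 × 100 = 65%
Salt term: 16.6 × (-0.218) = -3.619
GC term: 0.41 × 65 = 26.65; length term: −675/20 = −33.75
Tm = 81.5 + (-3.619) + 26.65 − 33.75 = 70.781 → 70.8°C

70.8°C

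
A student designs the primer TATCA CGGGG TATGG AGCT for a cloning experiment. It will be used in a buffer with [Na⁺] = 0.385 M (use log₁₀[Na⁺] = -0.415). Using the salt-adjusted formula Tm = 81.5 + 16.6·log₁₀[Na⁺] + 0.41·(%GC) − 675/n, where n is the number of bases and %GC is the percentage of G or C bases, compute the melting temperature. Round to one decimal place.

60.7°C

Length n = 19. Scanning the sequence gives G=7, C=3, A=4, T=5.
G+C = 10, so %GC = 10/19 × 100 = 52.632%
Salt term: 16.6 × (-0.415) = -6.889
GC term: 0.41 × 52.632 = 21.579; length term: −675/19 = −35.526
Tm = 81.5 + (-6.889) + 21.579 − 35.526 = 60.664 → 60.7°C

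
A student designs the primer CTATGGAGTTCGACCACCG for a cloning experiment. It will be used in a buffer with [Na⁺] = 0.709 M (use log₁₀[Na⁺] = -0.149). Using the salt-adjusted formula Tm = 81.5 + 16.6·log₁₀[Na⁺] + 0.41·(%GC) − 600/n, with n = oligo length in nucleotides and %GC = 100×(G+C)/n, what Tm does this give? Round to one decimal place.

71.2°C

Length n = 19. Counting bases: T=4, A=4, C=6, G=5
G+C = 11, so %GC = 11/19 × 100 = 57.895%
Salt term: 16.6 × (-0.149) = -2.473
GC term: 0.41 × 57.895 = 23.737; length term: −600/19 = −31.579
Tm = 81.5 + (-2.473) + 23.737 − 31.579 = 71.185 → 71.2°C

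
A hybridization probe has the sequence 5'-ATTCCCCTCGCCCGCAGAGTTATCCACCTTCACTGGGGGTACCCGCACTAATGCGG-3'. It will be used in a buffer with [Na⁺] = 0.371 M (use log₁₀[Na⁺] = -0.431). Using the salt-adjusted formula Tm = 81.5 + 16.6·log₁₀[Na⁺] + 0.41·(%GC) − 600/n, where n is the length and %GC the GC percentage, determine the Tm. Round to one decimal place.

88.5°C

Length n = 56. Base counts: G=13, A=10, C=21, T=12
G+C = 34, so %GC = 34/56 × 100 = 60.714%
Salt term: 16.6 × (-0.431) = -7.155
GC term: 0.41 × 60.714 = 24.893; length term: −600/56 = −10.714
Tm = 81.5 + (-7.155) + 24.893 − 10.714 = 88.524 → 88.5°C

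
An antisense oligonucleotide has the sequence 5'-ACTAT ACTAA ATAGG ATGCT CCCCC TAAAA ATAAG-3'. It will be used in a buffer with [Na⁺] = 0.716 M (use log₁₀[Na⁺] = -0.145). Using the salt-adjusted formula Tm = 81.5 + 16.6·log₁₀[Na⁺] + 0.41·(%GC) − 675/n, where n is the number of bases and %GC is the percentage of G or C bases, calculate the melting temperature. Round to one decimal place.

Length n = 35. G=4, T=8, A=15, C=8
G+C = 12, so %GC = 12/35 × 100 = 34.286%
Salt term: 16.6 × (-0.145) = -2.407
GC term: 0.41 × 34.286 = 14.057; length term: −675/35 = −19.286
Tm = 81.5 + (-2.407) + 14.057 − 19.286 = 73.864 → 73.9°C

73.9°C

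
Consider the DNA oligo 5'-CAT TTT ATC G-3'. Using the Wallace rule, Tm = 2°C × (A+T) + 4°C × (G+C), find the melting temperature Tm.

A=2, G=1, C=2, T=5
AT pairs contribute 7, GC pairs contribute 3.
Tm = 4·3 + 2·7 = 12 + 14 = 26°C

26°C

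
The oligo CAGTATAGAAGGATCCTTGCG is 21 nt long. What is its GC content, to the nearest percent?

48%

C=4, A=6, G=6, T=5
G+C = 6 + 4 = 10 out of 21 bases
%GC = 10/21 × 100 = 47.62% ≈ 48%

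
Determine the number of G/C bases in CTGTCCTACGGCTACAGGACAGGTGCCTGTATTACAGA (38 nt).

20

Base counts: T=9, C=10, A=9, G=10
Total G or C: 10 + 10 = 20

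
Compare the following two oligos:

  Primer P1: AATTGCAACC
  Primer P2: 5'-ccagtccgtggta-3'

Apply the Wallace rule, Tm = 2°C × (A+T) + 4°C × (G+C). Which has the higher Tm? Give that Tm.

Primer P2, 42°C

Primer P1: A+T=6, G+C=4 → Tm = 2(6)+4(4) = 28°C
Primer P2: A+T=5, G+C=8 → Tm = 2(5)+4(8) = 42°C
28°C vs 42°C → primer P2 is higher.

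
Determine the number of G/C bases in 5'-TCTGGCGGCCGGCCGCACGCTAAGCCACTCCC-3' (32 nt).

24

Counting bases: A=4, T=4, C=15, G=9
G+C = 9 + 15 = 24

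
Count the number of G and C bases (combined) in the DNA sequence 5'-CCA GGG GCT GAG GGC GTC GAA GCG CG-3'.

Scanning the sequence gives G=13, T=2, C=7, A=4.
G+C = 13 + 7 = 20

20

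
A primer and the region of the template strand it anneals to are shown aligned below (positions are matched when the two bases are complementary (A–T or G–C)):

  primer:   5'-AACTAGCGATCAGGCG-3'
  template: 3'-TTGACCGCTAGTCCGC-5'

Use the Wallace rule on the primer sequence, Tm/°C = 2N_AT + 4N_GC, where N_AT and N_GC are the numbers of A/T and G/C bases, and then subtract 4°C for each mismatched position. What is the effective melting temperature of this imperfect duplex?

Primer base counts: A=5, T=2, G=5, C=4 → A+T=7, G+C=9
Perfect-match Tm = 2(7) + 4(9) = 14 + 36 = 50°C
Mismatches (positions where the bases are not complementary): 1 (at position 5)
Effective Tm = 50 − 1×4 = 50 − 4 = 46°C

46°C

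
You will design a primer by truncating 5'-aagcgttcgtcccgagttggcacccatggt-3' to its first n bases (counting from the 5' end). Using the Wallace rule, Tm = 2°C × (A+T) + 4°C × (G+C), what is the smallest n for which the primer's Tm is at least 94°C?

First 28 bases: AAGCGTTCGTCCCGAGTTGGCACCCATG → Tm = 90°C (< 94°C)
First 29 bases: AAGCGTTCGTCCCGAGTTGGCACCCATGG → Tm = 94°C (≥ 94°C)
Since every base adds ≥2°C, Tm only increases with n, so the threshold is first crossed at n = 29.

n = 29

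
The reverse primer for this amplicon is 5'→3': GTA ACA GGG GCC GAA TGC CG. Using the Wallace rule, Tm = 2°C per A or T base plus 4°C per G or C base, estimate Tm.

Counting bases: C=5, G=8, A=5, T=2
So N_AT = 7 and N_GC = 13.
Tm = 4·13 + 2·7 = 52 + 14 = 66°C

66°C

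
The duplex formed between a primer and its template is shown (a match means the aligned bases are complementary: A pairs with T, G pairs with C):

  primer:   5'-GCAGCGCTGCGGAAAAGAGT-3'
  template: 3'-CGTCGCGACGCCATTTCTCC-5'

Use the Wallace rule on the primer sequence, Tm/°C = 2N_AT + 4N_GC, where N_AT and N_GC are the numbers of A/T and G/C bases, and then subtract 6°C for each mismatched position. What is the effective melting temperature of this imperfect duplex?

Primer base counts: A=6, T=2, G=8, C=4 → A+T=8, G+C=12
Perfect-match Tm = 2(8) + 4(12) = 16 + 48 = 64°C
Mismatches (positions where the bases are not complementary): 2 (at positions 13, 20)
Effective Tm = 64 − 2×6 = 64 − 12 = 52°C

52°C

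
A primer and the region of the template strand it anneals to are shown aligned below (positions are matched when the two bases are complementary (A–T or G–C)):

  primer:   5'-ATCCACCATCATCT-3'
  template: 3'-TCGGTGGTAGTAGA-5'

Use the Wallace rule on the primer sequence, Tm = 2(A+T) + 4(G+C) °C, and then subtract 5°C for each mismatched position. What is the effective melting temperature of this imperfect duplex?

Primer base counts: A=4, T=4, G=0, C=6 → A+T=8, G+C=6
Perfect-match Tm = 2(8) + 4(6) = 16 + 24 = 40°C
Mismatches (positions where the bases are not complementary): 1 (at position 2)
Effective Tm = 40 − 1×5 = 40 − 5 = 35°C

35°C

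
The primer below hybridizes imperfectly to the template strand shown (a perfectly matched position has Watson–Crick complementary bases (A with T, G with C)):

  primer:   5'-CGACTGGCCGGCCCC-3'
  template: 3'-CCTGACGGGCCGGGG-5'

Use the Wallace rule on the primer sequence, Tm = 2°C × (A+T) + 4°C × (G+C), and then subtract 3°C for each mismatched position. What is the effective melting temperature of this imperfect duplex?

50°C

Primer base counts: A=1, T=1, G=5, C=8 → A+T=2, G+C=13
Perfect-match Tm = 2(2) + 4(13) = 4 + 52 = 56°C
Mismatches (positions where the bases are not complementary): 2 (at positions 1, 7)
Effective Tm = 56 − 2×3 = 56 − 6 = 50°C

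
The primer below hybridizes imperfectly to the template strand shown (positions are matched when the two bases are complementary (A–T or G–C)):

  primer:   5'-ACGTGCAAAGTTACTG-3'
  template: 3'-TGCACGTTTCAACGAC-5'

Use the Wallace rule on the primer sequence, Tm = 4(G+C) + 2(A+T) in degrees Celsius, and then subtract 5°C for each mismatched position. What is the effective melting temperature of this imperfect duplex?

Primer base counts: A=5, T=4, G=4, C=3 → A+T=9, G+C=7
Perfect-match Tm = 2(9) + 4(7) = 18 + 28 = 46°C
Mismatches (positions where the bases are not complementary): 1 (at position 13)
Effective Tm = 46 − 1×5 = 46 − 5 = 41°C

41°C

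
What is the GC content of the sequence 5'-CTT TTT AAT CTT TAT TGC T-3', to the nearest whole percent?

G=1, T=12, C=3, A=3
G+C = 1 + 3 = 4 out of 19 bases
%GC = 4/19 × 100 = 21.05% ≈ 21%

21%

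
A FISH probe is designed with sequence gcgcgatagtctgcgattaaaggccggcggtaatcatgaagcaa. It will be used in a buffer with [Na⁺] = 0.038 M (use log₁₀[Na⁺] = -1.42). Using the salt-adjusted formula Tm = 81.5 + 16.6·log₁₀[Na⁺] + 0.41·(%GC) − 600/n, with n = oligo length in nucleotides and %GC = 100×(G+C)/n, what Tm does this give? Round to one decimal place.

Length n = 44. Base counts: G=14, C=9, T=8, A=13
G+C = 23, so %GC = 23/44 × 100 = 52.273%
Salt term: 16.6 × (-1.42) = -23.572
GC term: 0.41 × 52.273 = 21.432; length term: −600/44 = −13.636
Tm = 81.5 + (-23.572) + 21.432 − 13.636 = 65.724 → 65.7°C

65.7°C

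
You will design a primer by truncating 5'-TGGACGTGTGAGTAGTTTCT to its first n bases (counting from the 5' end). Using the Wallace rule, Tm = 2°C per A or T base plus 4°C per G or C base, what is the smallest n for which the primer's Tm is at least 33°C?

n = 11

First 10 bases: TGGACGTGTG → Tm = 32°C (< 33°C)
First 11 bases: TGGACGTGTGA → Tm = 34°C (≥ 33°C)
Since every base adds ≥2°C, Tm only increases with n, so the threshold is first crossed at n = 11.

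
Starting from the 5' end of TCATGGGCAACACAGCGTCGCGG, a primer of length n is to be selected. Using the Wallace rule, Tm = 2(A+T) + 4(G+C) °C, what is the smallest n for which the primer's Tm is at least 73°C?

n = 23

First 22 bases: TCATGGGCAACACAGCGTCGCG → Tm = 72°C (< 73°C)
First 23 bases: TCATGGGCAACACAGCGTCGCGG → Tm = 76°C (≥ 73°C)
Each additional base adds 2°C (A/T) or 4°C (G/C), so Tm is non-decreasing in n; n = 23 is the first length to reach 73°C.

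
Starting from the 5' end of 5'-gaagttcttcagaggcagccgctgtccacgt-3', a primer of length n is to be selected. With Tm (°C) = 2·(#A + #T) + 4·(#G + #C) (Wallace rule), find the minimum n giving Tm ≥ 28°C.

n = 10

First 9 bases: GAAGTTCTT → Tm = 24°C (< 28°C)
First 10 bases: GAAGTTCTTC → Tm = 28°C (≥ 28°C)
Since every base adds ≥2°C, Tm only increases with n, so the threshold is first crossed at n = 10.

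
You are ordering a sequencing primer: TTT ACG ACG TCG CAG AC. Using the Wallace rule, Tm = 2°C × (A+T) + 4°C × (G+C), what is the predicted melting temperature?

Scanning the sequence gives A=4, T=4, C=5, G=4.
A+T = 8, G+C = 9
Tm = 4·9 + 2·8 = 36 + 16 = 52°C

52°C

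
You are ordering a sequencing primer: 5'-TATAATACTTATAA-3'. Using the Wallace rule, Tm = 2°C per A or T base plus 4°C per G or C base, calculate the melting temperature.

A=7, C=1, T=6, G=0
AT pairs contribute 13, GC pairs contribute 1.
Tm = 4·1 + 2·13 = 4 + 26 = 30°C

30°C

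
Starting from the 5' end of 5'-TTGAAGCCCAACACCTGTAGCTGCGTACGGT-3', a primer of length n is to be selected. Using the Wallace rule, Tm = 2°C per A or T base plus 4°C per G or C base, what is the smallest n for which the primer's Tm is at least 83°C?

First 27 bases: TTGAAGCCCAACACCTGTAGCTGCGTA → Tm = 82°C (< 83°C)
First 28 bases: TTGAAGCCCAACACCTGTAGCTGCGTAC → Tm = 86°C (≥ 83°C)
Since every base adds ≥2°C, Tm only increases with n, so the threshold is first crossed at n = 28.

n = 28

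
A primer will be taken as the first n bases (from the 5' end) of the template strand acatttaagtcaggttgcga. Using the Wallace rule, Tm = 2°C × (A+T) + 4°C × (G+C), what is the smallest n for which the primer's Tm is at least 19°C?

First 8 bases: ACATTTAA → Tm = 18°C (< 19°C)
First 9 bases: ACATTTAAG → Tm = 22°C (≥ 19°C)
Since every base adds ≥2°C, Tm only increases with n, so the threshold is first crossed at n = 9.

n = 9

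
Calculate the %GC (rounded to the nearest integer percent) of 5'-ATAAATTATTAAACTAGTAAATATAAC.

G=1, T=9, A=15, C=2
G+C = 1 + 2 = 3 out of 27 bases
%GC = 3/27 × 100 = 11.11% ≈ 11%

11%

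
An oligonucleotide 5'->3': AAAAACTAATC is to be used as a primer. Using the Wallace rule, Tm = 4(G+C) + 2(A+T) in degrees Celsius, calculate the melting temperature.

Counting bases: T=2, C=2, G=0, A=7
A+T = 9, G+C = 2
Tm = 2×9 + 4×2 = 26°C

26°C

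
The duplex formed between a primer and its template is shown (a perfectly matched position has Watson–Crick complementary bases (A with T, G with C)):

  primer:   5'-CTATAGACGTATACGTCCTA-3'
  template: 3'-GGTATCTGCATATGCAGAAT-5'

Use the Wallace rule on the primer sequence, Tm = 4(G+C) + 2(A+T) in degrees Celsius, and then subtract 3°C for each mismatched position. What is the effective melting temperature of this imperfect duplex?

50°C

Primer base counts: A=6, T=6, G=3, C=5 → A+T=12, G+C=8
Perfect-match Tm = 2(12) + 4(8) = 24 + 32 = 56°C
Mismatches (positions where the bases are not complementary): 2 (at positions 2, 18)
Effective Tm = 56 − 2×3 = 56 − 6 = 50°C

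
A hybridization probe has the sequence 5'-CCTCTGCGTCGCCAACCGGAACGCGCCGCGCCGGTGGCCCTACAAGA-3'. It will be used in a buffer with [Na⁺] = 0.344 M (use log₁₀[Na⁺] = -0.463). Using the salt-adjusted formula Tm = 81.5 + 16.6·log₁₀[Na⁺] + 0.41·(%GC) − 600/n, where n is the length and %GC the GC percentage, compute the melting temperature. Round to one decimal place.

Length n = 47. Base counts: T=5, C=20, A=8, G=14
G+C = 34, so %GC = 34/47 × 100 = 72.34%
Salt term: 16.6 × (-0.463) = -7.686
GC term: 0.41 × 72.34 = 29.659; length term: −600/47 = −12.766
Tm = 81.5 + (-7.686) + 29.659 − 12.766 = 90.707 → 90.7°C

90.7°C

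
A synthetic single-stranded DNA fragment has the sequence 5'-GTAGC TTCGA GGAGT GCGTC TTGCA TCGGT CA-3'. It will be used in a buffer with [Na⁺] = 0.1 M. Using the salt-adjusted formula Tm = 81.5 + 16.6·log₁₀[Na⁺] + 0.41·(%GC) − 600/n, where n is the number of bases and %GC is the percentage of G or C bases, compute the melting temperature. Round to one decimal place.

69.2°C

Length n = 32. Scanning the sequence gives C=7, T=9, G=11, A=5.
G+C = 18, so %GC = 18/32 × 100 = 56.25%
Salt term: 16.6 × (-1) = -16.6
GC term: 0.41 × 56.25 = 23.062; length term: −600/32 = −18.75
Tm = 81.5 + (-16.6) + 23.062 − 18.75 = 69.212 → 69.2°C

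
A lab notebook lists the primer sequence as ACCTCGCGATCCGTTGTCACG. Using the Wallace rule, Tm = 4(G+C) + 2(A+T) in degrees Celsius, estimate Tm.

68°C

Scanning the sequence gives C=8, A=3, G=5, T=5.
A+T = 8, G+C = 13
Tm = 4·13 + 2·8 = 52 + 16 = 68°C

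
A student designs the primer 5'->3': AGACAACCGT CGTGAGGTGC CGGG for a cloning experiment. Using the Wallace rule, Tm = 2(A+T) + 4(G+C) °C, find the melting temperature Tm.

Scanning the sequence gives C=6, A=5, G=10, T=3.
AT pairs contribute 8, GC pairs contribute 16.
Tm = 4·16 + 2·8 = 64 + 16 = 80°C

80°C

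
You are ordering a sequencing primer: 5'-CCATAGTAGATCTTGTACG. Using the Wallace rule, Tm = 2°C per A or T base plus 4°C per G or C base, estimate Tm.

54°C

C=4, G=4, T=6, A=5
AT pairs contribute 11, GC pairs contribute 8.
Tm = 4·8 + 2·11 = 32 + 22 = 54°C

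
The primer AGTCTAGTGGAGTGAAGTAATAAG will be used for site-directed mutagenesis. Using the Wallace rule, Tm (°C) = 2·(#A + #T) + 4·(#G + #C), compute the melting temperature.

66°C

Base counts: C=1, A=9, T=6, G=8
A+T = 15, G+C = 9
Tm = 2(15) + 4(9) = 30 + 36 = 66°C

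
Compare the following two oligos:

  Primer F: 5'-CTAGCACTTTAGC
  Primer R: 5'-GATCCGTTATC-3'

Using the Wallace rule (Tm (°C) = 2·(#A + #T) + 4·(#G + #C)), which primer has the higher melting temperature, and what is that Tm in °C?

Primer F, 38°C

Primer F: A+T=7, G+C=6 → Tm = 2(7)+4(6) = 38°C
Primer R: A+T=6, G+C=5 → Tm = 2(6)+4(5) = 32°C
38°C vs 32°C → primer F is higher.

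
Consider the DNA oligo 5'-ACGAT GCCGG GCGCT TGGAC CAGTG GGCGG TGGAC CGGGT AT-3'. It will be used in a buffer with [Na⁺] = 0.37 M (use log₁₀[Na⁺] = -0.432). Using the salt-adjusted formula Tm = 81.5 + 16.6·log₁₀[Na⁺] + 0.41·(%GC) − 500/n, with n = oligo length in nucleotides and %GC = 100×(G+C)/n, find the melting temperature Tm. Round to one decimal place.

Length n = 42. Scanning the sequence gives C=10, G=19, A=6, T=7.
G+C = 29, so %GC = 29/42 × 100 = 69.048%
Salt term: 16.6 × (-0.432) = -7.171
GC term: 0.41 × 69.048 = 28.31; length term: −500/42 = −11.905
Tm = 81.5 + (-7.171) + 28.31 − 11.905 = 90.734 → 90.7°C

90.7°C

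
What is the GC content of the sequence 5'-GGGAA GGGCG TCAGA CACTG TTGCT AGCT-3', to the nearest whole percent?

Base counts: T=6, A=6, C=6, G=11
G+C = 11 + 6 = 17 out of 29 bases
%GC = 17/29 × 100 = 58.62% ≈ 59%

59%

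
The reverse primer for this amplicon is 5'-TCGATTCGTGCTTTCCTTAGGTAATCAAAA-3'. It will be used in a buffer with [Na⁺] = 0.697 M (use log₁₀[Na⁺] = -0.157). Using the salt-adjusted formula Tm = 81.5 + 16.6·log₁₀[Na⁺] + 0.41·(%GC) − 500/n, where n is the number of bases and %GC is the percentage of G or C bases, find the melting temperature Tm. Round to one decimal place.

77.3°C

Length n = 30. C=6, A=8, G=5, T=11
G+C = 11, so %GC = 11/30 × 100 = 36.667%
Salt term: 16.6 × (-0.157) = -2.606
GC term: 0.41 × 36.667 = 15.033; length term: −500/30 = −16.667
Tm = 81.5 + (-2.606) + 15.033 − 16.667 = 77.26 → 77.3°C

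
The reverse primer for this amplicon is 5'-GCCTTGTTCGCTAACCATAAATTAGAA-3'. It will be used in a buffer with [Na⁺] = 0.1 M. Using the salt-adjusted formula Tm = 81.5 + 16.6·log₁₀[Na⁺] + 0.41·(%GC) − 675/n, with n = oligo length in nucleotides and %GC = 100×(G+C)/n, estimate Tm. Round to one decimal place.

Length n = 27. Counting bases: C=6, G=4, T=8, A=9
G+C = 10, so %GC = 10/27 × 100 = 37.037%
Salt term: 16.6 × (-1) = -16.6
GC term: 0.41 × 37.037 = 15.185; length term: −675/27 = −25
Tm = 81.5 + (-16.6) + 15.185 − 25 = 55.085 → 55.1°C

55.1°C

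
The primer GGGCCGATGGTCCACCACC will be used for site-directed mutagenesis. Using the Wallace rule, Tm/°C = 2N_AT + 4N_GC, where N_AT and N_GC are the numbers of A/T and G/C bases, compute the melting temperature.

Counting bases: T=2, C=8, A=3, G=6
AT pairs contribute 5, GC pairs contribute 14.
Tm = 2(5) + 4(14) = 10 + 56 = 66°C

66°C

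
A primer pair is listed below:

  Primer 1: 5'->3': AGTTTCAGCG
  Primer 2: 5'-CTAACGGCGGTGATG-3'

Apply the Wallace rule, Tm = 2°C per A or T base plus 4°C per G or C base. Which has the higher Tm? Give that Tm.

Primer 2, 48°C

Primer 1: A+T=5, G+C=5 → Tm = 2(5)+4(5) = 30°C
Primer 2: A+T=6, G+C=9 → Tm = 2(6)+4(9) = 48°C
30°C vs 48°C → primer 2 is higher.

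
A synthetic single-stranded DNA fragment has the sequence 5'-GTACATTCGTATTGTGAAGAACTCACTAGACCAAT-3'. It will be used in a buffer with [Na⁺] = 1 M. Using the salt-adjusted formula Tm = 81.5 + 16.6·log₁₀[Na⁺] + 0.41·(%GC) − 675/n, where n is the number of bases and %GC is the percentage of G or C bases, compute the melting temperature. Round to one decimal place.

77.4°C

Length n = 35. Base counts: C=7, T=10, G=6, A=12
G+C = 13, so %GC = 13/35 × 100 = 37.143%
Salt term: 16.6 × (0) = 0
GC term: 0.41 × 37.143 = 15.229; length term: −675/35 = −19.286
Tm = 81.5 + (0) + 15.229 − 19.286 = 77.443 → 77.4°C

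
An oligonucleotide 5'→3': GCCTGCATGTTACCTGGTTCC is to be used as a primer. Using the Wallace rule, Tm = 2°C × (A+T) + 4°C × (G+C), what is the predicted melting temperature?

66°C

G=5, C=7, T=7, A=2
AT pairs contribute 9, GC pairs contribute 12.
Tm = 2(9) + 4(12) = 18 + 48 = 66°C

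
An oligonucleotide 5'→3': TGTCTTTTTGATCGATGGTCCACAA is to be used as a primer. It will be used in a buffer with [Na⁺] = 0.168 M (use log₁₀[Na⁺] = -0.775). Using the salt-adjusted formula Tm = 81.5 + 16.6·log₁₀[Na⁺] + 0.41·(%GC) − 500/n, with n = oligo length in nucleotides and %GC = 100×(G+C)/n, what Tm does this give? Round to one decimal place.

65.0°C

Length n = 25. G=5, T=10, A=5, C=5
G+C = 10, so %GC = 10/25 × 100 = 40%
Salt term: 16.6 × (-0.775) = -12.865
GC term: 0.41 × 40 = 16.4; length term: −500/25 = −20
Tm = 81.5 + (-12.865) + 16.4 − 20 = 65.035 → 65.0°C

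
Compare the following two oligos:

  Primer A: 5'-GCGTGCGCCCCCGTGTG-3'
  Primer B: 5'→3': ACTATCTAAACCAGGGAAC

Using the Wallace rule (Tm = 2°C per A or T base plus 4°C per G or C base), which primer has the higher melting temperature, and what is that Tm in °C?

Primer A, 62°C

Primer A: A+T=3, G+C=14 → Tm = 2(3)+4(14) = 62°C
Primer B: A+T=11, G+C=8 → Tm = 2(11)+4(8) = 54°C
62°C vs 54°C → primer A is higher.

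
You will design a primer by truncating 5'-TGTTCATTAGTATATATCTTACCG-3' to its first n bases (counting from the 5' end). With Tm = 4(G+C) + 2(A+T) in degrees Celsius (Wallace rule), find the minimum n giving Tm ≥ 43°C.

n = 18

First 17 bases: TGTTCATTAGTATATAT → Tm = 40°C (< 43°C)
First 18 bases: TGTTCATTAGTATATATC → Tm = 44°C (≥ 43°C)
Each additional base adds 2°C (A/T) or 4°C (G/C), so Tm is non-decreasing in n; n = 18 is the first length to reach 43°C.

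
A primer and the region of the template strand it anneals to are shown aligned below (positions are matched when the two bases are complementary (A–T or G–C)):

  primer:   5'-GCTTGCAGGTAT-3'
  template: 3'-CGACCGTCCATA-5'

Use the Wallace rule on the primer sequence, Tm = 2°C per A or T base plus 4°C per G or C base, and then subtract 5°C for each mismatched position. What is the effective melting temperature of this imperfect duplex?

Primer base counts: A=2, T=4, G=4, C=2 → A+T=6, G+C=6
Perfect-match Tm = 2(6) + 4(6) = 12 + 24 = 36°C
Mismatches (positions where the bases are not complementary): 1 (at position 4)
Effective Tm = 36 − 1×5 = 36 − 5 = 31°C

31°C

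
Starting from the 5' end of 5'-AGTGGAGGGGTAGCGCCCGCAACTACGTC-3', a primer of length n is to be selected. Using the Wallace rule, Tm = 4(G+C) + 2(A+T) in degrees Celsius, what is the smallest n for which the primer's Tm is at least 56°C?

n = 17

First 16 bases: AGTGGAGGGGTAGCGC → Tm = 54°C (< 56°C)
First 17 bases: AGTGGAGGGGTAGCGCC → Tm = 58°C (≥ 56°C)
Each additional base adds 2°C (A/T) or 4°C (G/C), so Tm is non-decreasing in n; n = 17 is the first length to reach 56°C.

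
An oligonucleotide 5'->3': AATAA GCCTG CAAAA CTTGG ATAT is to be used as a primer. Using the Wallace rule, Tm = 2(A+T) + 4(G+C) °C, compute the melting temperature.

64°C

Scanning the sequence gives T=6, G=4, C=4, A=10.
A+T = 16, G+C = 8
Tm = 4·8 + 2·16 = 32 + 32 = 64°C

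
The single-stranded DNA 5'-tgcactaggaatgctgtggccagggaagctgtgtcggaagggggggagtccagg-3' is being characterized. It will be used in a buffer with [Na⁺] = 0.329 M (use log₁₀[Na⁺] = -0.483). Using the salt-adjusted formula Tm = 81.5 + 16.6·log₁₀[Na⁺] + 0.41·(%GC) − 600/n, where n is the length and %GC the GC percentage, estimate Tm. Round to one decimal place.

Length n = 54. Counting bases: T=9, C=9, A=11, G=25
G+C = 34, so %GC = 34/54 × 100 = 62.963%
Salt term: 16.6 × (-0.483) = -8.018
GC term: 0.41 × 62.963 = 25.815; length term: −600/54 = −11.111
Tm = 81.5 + (-8.018) + 25.815 − 11.111 = 88.186 → 88.2°C

88.2°C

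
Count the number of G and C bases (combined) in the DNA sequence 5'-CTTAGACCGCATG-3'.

C=4, G=3, A=3, T=3
Total G or C: 3 + 4 = 7

7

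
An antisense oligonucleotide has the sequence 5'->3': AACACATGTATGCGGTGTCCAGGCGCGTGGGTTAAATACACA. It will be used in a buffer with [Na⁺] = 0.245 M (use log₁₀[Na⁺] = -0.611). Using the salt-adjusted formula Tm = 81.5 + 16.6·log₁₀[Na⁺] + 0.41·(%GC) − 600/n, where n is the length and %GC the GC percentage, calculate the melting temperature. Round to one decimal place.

Length n = 42. Counting bases: T=9, A=12, C=9, G=12
G+C = 21, so %GC = 21/42 × 100 = 50%
Salt term: 16.6 × (-0.611) = -10.143
GC term: 0.41 × 50 = 20.5; length term: −600/42 = −14.286
Tm = 81.5 + (-10.143) + 20.5 − 14.286 = 77.571 → 77.6°C

77.6°C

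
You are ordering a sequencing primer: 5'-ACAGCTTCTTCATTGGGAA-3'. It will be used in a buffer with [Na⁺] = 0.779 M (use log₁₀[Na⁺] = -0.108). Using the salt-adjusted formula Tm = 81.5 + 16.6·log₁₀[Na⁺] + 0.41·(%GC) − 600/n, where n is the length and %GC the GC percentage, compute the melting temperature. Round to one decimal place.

65.4°C

Length n = 19. A=5, C=4, G=4, T=6
G+C = 8, so %GC = 8/19 × 100 = 42.105%
Salt term: 16.6 × (-0.108) = -1.793
GC term: 0.41 × 42.105 = 17.263; length term: −600/19 = −31.579
Tm = 81.5 + (-1.793) + 17.263 − 31.579 = 65.391 → 65.4°C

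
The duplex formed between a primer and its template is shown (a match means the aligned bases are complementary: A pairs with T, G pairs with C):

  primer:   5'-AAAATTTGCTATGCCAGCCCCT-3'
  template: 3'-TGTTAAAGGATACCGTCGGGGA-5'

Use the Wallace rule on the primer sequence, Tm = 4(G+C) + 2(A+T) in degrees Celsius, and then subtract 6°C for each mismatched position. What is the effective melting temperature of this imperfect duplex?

46°C

Primer base counts: A=6, T=6, G=3, C=7 → A+T=12, G+C=10
Perfect-match Tm = 2(12) + 4(10) = 24 + 40 = 64°C
Mismatches (positions where the bases are not complementary): 3 (at positions 2, 8, 14)
Effective Tm = 64 − 3×6 = 64 − 18 = 46°C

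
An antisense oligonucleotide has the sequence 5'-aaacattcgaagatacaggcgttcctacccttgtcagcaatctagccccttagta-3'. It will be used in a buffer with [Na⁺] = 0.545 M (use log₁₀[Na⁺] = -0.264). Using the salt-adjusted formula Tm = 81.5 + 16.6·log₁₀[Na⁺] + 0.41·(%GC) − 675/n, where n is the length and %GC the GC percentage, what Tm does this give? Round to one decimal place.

83.5°C

Length n = 55. Base counts: G=9, A=16, T=14, C=16
G+C = 25, so %GC = 25/55 × 100 = 45.455%
Salt term: 16.6 × (-0.264) = -4.382
GC term: 0.41 × 45.455 = 18.637; length term: −675/55 = −12.273
Tm = 81.5 + (-4.382) + 18.637 − 12.273 = 83.482 → 83.5°C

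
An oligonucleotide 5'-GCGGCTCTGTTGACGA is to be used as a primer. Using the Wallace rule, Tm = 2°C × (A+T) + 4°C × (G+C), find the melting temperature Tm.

52°C

Counting bases: C=4, A=2, T=4, G=6
AT pairs contribute 6, GC pairs contribute 10.
Tm = 2×6 + 4×10 = 52°C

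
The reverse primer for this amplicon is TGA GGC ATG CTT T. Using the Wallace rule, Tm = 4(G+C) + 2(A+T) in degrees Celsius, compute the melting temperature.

Base counts: G=4, A=2, T=5, C=2
AT pairs contribute 7, GC pairs contribute 6.
Tm = 4·6 + 2·7 = 24 + 14 = 38°C

38°C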